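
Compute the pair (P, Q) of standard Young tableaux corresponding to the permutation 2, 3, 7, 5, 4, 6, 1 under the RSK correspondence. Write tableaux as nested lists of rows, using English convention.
Insert each entry of the permutation into P by Schensted row insertion, recording in Q the position of each new cell.

Insert 2: appended to row 1. P = [[2]], Q = [[1]].
Insert 3: appended to row 1. P = [[2, 3]], Q = [[1, 2]].
Insert 7: appended to row 1. P = [[2, 3, 7]], Q = [[1, 2, 3]].
Insert 5: 5 bumps 7 from row 1; 7 starts row 2. P = [[2, 3, 5], [7]], Q = [[1, 2, 3], [4]].
Insert 4: 4 bumps 5 from row 1; 5 bumps 7 from row 2; 7 starts row 3. P = [[2, 3, 4], [5], [7]], Q = [[1, 2, 3], [4], [5]].
Insert 6: appended to row 1. P = [[2, 3, 4, 6], [5], [7]], Q = [[1, 2, 3, 6], [4], [5]].
Insert 1: 1 bumps 2 from row 1; 2 bumps 5 from row 2; 5 bumps 7 from row 3; 7 starts row 4. P = [[1, 3, 4, 6], [2], [5], [7]], Q = [[1, 2, 3, 6], [4], [5], [7]].

So P = [[1, 3, 4, 6], [2], [5], [7]], Q = [[1, 2, 3, 6], [4], [5], [7]].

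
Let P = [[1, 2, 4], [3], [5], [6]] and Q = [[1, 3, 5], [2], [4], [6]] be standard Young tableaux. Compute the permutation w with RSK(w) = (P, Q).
6 1 5 3 4 2

Reverse the RSK construction: for i from n down to 1, find the cell of Q containing i, remove the entry at that cell from P, and reverse-bump it up through P; the value ejected from row 1 is w(i).

Step i=6: Q has 6 at row 4, column 1; remove 6 from row 4 of P and reverse-bump: 6 enters row 3 and ejects 5; 5 enters row 2 and ejects 3; 3 enters row 1 and ejects 2. So w(6) = 2. P is now [[1, 3, 4], [5], [6]].
Step i=5: Q has 5 at row 1, column 3; remove that cell from P, ejecting 4. So w(5) = 4. P is now [[1, 3], [5], [6]].
Step i=4: Q has 4 at row 3, column 1; remove 6 from row 3 of P and reverse-bump: 6 enters row 2 and ejects 5; 5 enters row 1 and ejects 3. So w(4) = 3. P is now [[1, 5], [6]].
Step i=3: Q has 3 at row 1, column 2; remove that cell from P, ejecting 5. So w(3) = 5. P is now [[1], [6]].
Step i=2: Q has 2 at row 2, column 1; remove 6 from row 2 of P and reverse-bump: 6 enters row 1 and ejects 1. So w(2) = 1. P is now [[6]].
Step i=1: Q has 1 at row 1, column 1; remove that cell from P, ejecting 6. So w(1) = 6. P is now [].

So w = 6 1 5 3 4 2.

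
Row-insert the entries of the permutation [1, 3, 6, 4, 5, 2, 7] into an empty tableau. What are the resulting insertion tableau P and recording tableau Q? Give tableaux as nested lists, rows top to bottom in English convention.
P = [[1, 2, 4, 5, 7], [3], [6]], Q = [[1, 2, 3, 5, 7], [4], [6]]

Insert each entry of the permutation into P by Schensted row insertion, recording in Q the position of each new cell.

Insert 1: appended to row 1. P = [[1]].
Insert 3: appended to row 1. P = [[1, 3]].
Insert 6: appended to row 1. P = [[1, 3, 6]].
Insert 4: 4 bumps 6 from row 1; 6 starts row 2. P = [[1, 3, 4], [6]].
Insert 5: appended to row 1. P = [[1, 3, 4, 5], [6]].
Insert 2: 2 bumps 3 from row 1; 3 bumps 6 from row 2; 6 starts row 3. P = [[1, 2, 4, 5], [3], [6]].
Insert 7: appended to row 1. P = [[1, 2, 4, 5, 7], [3], [6]].

So P = [[1, 2, 4, 5, 7], [3], [6]], Q = [[1, 2, 3, 5, 7], [4], [6]].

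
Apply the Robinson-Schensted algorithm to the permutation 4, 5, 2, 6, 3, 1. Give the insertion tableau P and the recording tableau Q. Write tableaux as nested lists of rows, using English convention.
Insert each entry of the permutation into P by Schensted row insertion, recording in Q the position of each new cell.

Insert 4: appended to row 1. P = [[4]], Q = [[1]].
Insert 5: appended to row 1. P = [[4, 5]], Q = [[1, 2]].
Insert 2: 2 bumps 4 from row 1; 4 starts row 2. P = [[2, 5], [4]], Q = [[1, 2], [3]].
Insert 6: appended to row 1. P = [[2, 5, 6], [4]], Q = [[1, 2, 4], [3]].
Insert 3: 3 bumps 5 from row 1; 5 appends to row 2. P = [[2, 3, 6], [4, 5]], Q = [[1, 2, 4], [3, 5]].
Insert 1: 1 bumps 2 from row 1; 2 bumps 4 from row 2; 4 starts row 3. P = [[1, 3, 6], [2, 5], [4]], Q = [[1, 2, 4], [3, 5], [6]].

So P = [[1, 3, 6], [2, 5], [4]], Q = [[1, 2, 4], [3, 5], [6]].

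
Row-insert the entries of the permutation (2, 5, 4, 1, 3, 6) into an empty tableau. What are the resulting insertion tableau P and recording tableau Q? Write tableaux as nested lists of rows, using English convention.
Insert each entry of the permutation into P by Schensted row insertion, recording in Q the position of each new cell.

Insert 2: appended to row 1. P = [[2]].
Insert 5: appended to row 1. P = [[2, 5]].
Insert 4: 4 bumps 5 from row 1; 5 starts row 2. P = [[2, 4], [5]].
Insert 1: 1 bumps 2 from row 1; 2 bumps 5 from row 2; 5 starts row 3. P = [[1, 4], [2], [5]].
Insert 3: 3 bumps 4 from row 1; 4 appends to row 2. P = [[1, 3], [2, 4], [5]].
Insert 6: appended to row 1. P = [[1, 3, 6], [2, 4], [5]].

So P = [[1, 3, 6], [2, 4], [5]], Q = [[1, 2, 6], [3, 5], [4]].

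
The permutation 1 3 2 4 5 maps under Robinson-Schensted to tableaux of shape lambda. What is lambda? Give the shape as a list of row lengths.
[4, 1]

RSK row insertion gives P = [[1, 2, 4, 5], [3]], which has shape [4, 1].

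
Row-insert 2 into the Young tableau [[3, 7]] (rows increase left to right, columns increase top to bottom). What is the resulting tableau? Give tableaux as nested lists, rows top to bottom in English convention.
In row 1, 2 replaces 3 (the leftmost entry greater than 2); 3 is bumped to row 2. 3 starts a new row 2. The new tableau is [[2, 7], [3]].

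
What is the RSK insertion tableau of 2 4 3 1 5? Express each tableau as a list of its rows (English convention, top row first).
P = [[1, 3, 5], [2], [4]]

Insert 2: appended to row 1. P = [[2]].
Insert 4: appended to row 1. P = [[2, 4]].
Insert 3: 3 bumps 4 from row 1; 4 starts row 2. P = [[2, 3], [4]].
Insert 1: 1 bumps 2 from row 1; 2 bumps 4 from row 2; 4 starts row 3. P = [[1, 3], [2], [4]].
Insert 5: appended to row 1. P = [[1, 3, 5], [2], [4]].

So P = [[1, 3, 5], [2], [4]].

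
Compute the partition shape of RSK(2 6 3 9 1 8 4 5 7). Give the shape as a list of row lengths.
RSK row insertion gives P = [[1, 3, 4, 5, 7], [2, 8], [6, 9]], which has shape [5, 2, 2].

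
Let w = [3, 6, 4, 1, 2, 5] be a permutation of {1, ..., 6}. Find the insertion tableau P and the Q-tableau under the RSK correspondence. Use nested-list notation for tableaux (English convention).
P = [[1, 2, 5], [3, 4], [6]], Q = [[1, 2, 6], [3, 5], [4]]

Insert each entry of the permutation into P by Schensted row insertion, recording in Q the position of each new cell.

Insert 3: appended to row 1. P = [[3]].
Insert 6: appended to row 1. P = [[3, 6]].
Insert 4: 4 bumps 6 from row 1; 6 starts row 2. P = [[3, 4], [6]].
Insert 1: 1 bumps 3 from row 1; 3 bumps 6 from row 2; 6 starts row 3. P = [[1, 4], [3], [6]].
Insert 2: 2 bumps 4 from row 1; 4 appends to row 2. P = [[1, 2], [3, 4], [6]].
Insert 5: appended to row 1. P = [[1, 2, 5], [3, 4], [6]].

So P = [[1, 2, 5], [3, 4], [6]], Q = [[1, 2, 6], [3, 5], [4]].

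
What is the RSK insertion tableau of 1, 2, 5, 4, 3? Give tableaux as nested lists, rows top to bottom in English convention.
Insert 1: appended to row 1. P = [[1]].
Insert 2: appended to row 1. P = [[1, 2]].
Insert 5: appended to row 1. P = [[1, 2, 5]].
Insert 4: 4 bumps 5 from row 1; 5 starts row 2. P = [[1, 2, 4], [5]].
Insert 3: 3 bumps 4 from row 1; 4 bumps 5 from row 2; 5 starts row 3. P = [[1, 2, 3], [4], [5]].

So P = [[1, 2, 3], [4], [5]].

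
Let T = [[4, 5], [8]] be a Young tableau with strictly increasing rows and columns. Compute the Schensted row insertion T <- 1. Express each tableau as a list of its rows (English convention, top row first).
[[1, 5], [4], [8]]

In row 1, 1 replaces 4 (the leftmost entry greater than 1); 4 is bumped to row 2. In row 2, 4 replaces 8 (the leftmost entry greater than 4); 8 is bumped to row 3. 8 starts a new row 3. The new tableau is [[1, 5], [4], [8]].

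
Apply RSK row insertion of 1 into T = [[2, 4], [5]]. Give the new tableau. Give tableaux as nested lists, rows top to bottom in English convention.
In row 1, 1 replaces 2 (the leftmost entry greater than 1); 2 is bumped to row 2. In row 2, 2 replaces 5 (the leftmost entry greater than 2); 5 is bumped to row 3. 5 starts a new row 3. The new tableau is [[1, 4], [2], [5]].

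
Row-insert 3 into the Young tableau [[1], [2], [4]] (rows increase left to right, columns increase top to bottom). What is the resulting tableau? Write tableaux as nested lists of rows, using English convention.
3 is larger than every entry of row 1, so it is appended to row 1. The new tableau is [[1, 3], [2], [4]].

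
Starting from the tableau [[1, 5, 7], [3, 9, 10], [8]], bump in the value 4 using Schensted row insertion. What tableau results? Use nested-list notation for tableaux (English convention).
[[1, 4, 7], [3, 5, 10], [8, 9]]

In row 1, 4 replaces 5 (the leftmost entry greater than 4); 5 is bumped to row 2. In row 2, 5 replaces 9 (the leftmost entry greater than 5); 9 is bumped to row 3. 9 is appended to row 3. The new tableau is [[1, 4, 7], [3, 5, 10], [8, 9]].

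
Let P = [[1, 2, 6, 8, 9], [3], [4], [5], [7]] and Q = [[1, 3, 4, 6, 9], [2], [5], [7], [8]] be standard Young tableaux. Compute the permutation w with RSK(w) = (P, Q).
7 1 5 6 4 8 3 2 9

Reverse the RSK construction: for i from n down to 1, find the cell of Q containing i, remove the entry at that cell from P, and reverse-bump it up through P; the value ejected from row 1 is w(i).

Step i=9: Q has 9 at row 1, column 5; remove that cell from P, ejecting 9. So w(9) = 9. P is now [[1, 2, 6, 8], [3], [4], [5], [7]].
Step i=8: Q has 8 at row 5, column 1; remove 7 from row 5 of P and reverse-bump: 7 enters row 4 and ejects 5; 5 enters row 3 and ejects 4; 4 enters row 2 and ejects 3; 3 enters row 1 and ejects 2. So w(8) = 2. P is now [[1, 3, 6, 8], [4], [5], [7]].
Step i=7: Q has 7 at row 4, column 1; remove 7 from row 4 of P and reverse-bump: 7 enters row 3 and ejects 5; 5 enters row 2 and ejects 4; 4 enters row 1 and ejects 3. So w(7) = 3. P is now [[1, 4, 6, 8], [5], [7]].
Step i=6: Q has 6 at row 1, column 4; remove that cell from P, ejecting 8. So w(6) = 8. P is now [[1, 4, 6], [5], [7]].
Step i=5: Q has 5 at row 3, column 1; remove 7 from row 3 of P and reverse-bump: 7 enters row 2 and ejects 5; 5 enters row 1 and ejects 4. So w(5) = 4. P is now [[1, 5, 6], [7]].
Step i=4: Q has 4 at row 1, column 3; remove that cell from P, ejecting 6. So w(4) = 6. P is now [[1, 5], [7]].
Step i=3: Q has 3 at row 1, column 2; remove that cell from P, ejecting 5. So w(3) = 5. P is now [[1], [7]].
Step i=2: Q has 2 at row 2, column 1; remove 7 from row 2 of P and reverse-bump: 7 enters row 1 and ejects 1. So w(2) = 1. P is now [[7]].
Step i=1: Q has 1 at row 1, column 1; remove that cell from P, ejecting 7. So w(1) = 7. P is now [].

So w = 7 1 5 6 4 8 3 2 9.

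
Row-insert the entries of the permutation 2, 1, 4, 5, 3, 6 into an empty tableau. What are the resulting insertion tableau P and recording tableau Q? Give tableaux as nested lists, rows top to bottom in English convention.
P = [[1, 3, 5, 6], [2, 4]], Q = [[1, 3, 4, 6], [2, 5]]

Insert each entry of the permutation into P by Schensted row insertion, recording in Q the position of each new cell.

Insert 2: appended to row 1. P = [[2]].
Insert 1: 1 bumps 2 from row 1; 2 starts row 2. P = [[1], [2]].
Insert 4: appended to row 1. P = [[1, 4], [2]].
Insert 5: appended to row 1. P = [[1, 4, 5], [2]].
Insert 3: 3 bumps 4 from row 1; 4 appends to row 2. P = [[1, 3, 5], [2, 4]].
Insert 6: appended to row 1. P = [[1, 3, 5, 6], [2, 4]].

So P = [[1, 3, 5, 6], [2, 4]], Q = [[1, 3, 4, 6], [2, 5]].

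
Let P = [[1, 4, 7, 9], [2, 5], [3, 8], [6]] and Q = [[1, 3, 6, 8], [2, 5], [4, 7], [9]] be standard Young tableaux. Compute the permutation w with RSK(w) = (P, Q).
Reverse the RSK construction: for i from n down to 1, find the cell of Q containing i, remove the entry at that cell from P, and reverse-bump it up through P; the value ejected from row 1 is w(i).

Step i=9: Q has 9 at row 4, column 1; remove 6 from row 4 of P and reverse-bump: 6 enters row 3 and ejects 3; 3 enters row 2 and ejects 2; 2 enters row 1 and ejects 1. So w(9) = 1. P is now [[2, 4, 7, 9], [3, 5], [6, 8]].
Step i=8: Q has 8 at row 1, column 4; remove that cell from P, ejecting 9. So w(8) = 9. P is now [[2, 4, 7], [3, 5], [6, 8]].
Step i=7: Q has 7 at row 3, column 2; remove 8 from row 3 of P and reverse-bump: 8 enters row 2 and ejects 5; 5 enters row 1 and ejects 4. So w(7) = 4. P is now [[2, 5, 7], [3, 8], [6]].
Step i=6: Q has 6 at row 1, column 3; remove that cell from P, ejecting 7. So w(6) = 7. P is now [[2, 5], [3, 8], [6]].
Step i=5: Q has 5 at row 2, column 2; remove 8 from row 2 of P and reverse-bump: 8 enters row 1 and ejects 5. So w(5) = 5. P is now [[2, 8], [3], [6]].
Step i=4: Q has 4 at row 3, column 1; remove 6 from row 3 of P and reverse-bump: 6 enters row 2 and ejects 3; 3 enters row 1 and ejects 2. So w(4) = 2. P is now [[3, 8], [6]].
Step i=3: Q has 3 at row 1, column 2; remove that cell from P, ejecting 8. So w(3) = 8. P is now [[3], [6]].
Step i=2: Q has 2 at row 2, column 1; remove 6 from row 2 of P and reverse-bump: 6 enters row 1 and ejects 3. So w(2) = 3. P is now [[6]].
Step i=1: Q has 1 at row 1, column 1; remove that cell from P, ejecting 6. So w(1) = 6. P is now [].

So w = 6 3 8 2 5 7 4 9 1.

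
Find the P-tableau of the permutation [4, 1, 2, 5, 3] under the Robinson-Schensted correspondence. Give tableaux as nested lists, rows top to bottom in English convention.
Insert 4: appended to row 1. P = [[4]].
Insert 1: 1 bumps 4 from row 1; 4 starts row 2. P = [[1], [4]].
Insert 2: appended to row 1. P = [[1, 2], [4]].
Insert 5: appended to row 1. P = [[1, 2, 5], [4]].
Insert 3: 3 bumps 5 from row 1; 5 appends to row 2. P = [[1, 2, 3], [4, 5]].

So P = [[1, 2, 3], [4, 5]].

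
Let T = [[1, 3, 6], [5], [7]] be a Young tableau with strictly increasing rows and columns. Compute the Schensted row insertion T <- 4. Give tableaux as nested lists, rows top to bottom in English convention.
In row 1, 4 replaces 6 (the leftmost entry greater than 4); 6 is bumped to row 2. 6 is appended to row 2. The new tableau is [[1, 3, 4], [5, 6], [7]].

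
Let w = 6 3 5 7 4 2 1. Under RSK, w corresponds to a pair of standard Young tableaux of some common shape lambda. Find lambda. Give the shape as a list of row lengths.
Row-insert each entry into an empty tableau.

After inserting 6: P = [[6]].
After inserting 3: P = [[3], [6]].
After inserting 5: P = [[3, 5], [6]].
After inserting 7: P = [[3, 5, 7], [6]].
After inserting 4: P = [[3, 4, 7], [5], [6]].
After inserting 2: P = [[2, 4, 7], [3], [5], [6]].
After inserting 1: P = [[1, 4, 7], [2], [3], [5], [6]].

The final insertion tableau P = [[1, 4, 7], [2], [3], [5], [6]] has shape [3, 1, 1, 1, 1].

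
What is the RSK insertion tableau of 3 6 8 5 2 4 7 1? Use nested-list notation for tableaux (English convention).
P = [[1, 4, 7], [2, 5, 8], [3], [6]]

After inserting 3: P = [[3]].
After inserting 6: P = [[3, 6]].
After inserting 8: P = [[3, 6, 8]].
After inserting 5: P = [[3, 5, 8], [6]].
After inserting 2: P = [[2, 5, 8], [3], [6]].
After inserting 4: P = [[2, 4, 8], [3, 5], [6]].
After inserting 7: P = [[2, 4, 7], [3, 5, 8], [6]].
After inserting 1: P = [[1, 4, 7], [2, 5, 8], [3], [6]].

So P = [[1, 4, 7], [2, 5, 8], [3], [6]].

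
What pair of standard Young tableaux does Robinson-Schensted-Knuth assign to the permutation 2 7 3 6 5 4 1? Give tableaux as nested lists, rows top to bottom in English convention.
P = [[1, 3, 4], [2], [5], [6], [7]], Q = [[1, 2, 4], [3], [5], [6], [7]]

Insert each entry of the permutation into P by Schensted row insertion, recording in Q the position of each new cell.

Insert 2: appended to row 1. P = [[2]].
Insert 7: appended to row 1. P = [[2, 7]].
Insert 3: 3 bumps 7 from row 1; 7 starts row 2. P = [[2, 3], [7]].
Insert 6: appended to row 1. P = [[2, 3, 6], [7]].
Insert 5: 5 bumps 6 from row 1; 6 bumps 7 from row 2; 7 starts row 3. P = [[2, 3, 5], [6], [7]].
Insert 4: 4 bumps 5 from row 1; 5 bumps 6 from row 2; 6 bumps 7 from row 3; 7 starts row 4. P = [[2, 3, 4], [5], [6], [7]].
Insert 1: 1 bumps 2 from row 1; 2 bumps 5 from row 2; 5 bumps 6 from row 3; 6 bumps 7 from row 4; 7 starts row 5. P = [[1, 3, 4], [2], [5], [6], [7]].

So P = [[1, 3, 4], [2], [5], [6], [7]], Q = [[1, 2, 4], [3], [5], [6], [7]].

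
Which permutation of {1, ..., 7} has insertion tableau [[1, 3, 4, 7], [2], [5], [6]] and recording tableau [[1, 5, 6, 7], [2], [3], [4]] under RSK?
Reverse the RSK construction: for i from n down to 1, find the cell of Q containing i, remove the entry at that cell from P, and reverse-bump it up through P; the value ejected from row 1 is w(i).

Step i=7: Q has 7 at row 1, column 4; remove that cell from P, ejecting 7. So w(7) = 7. P is now [[1, 3, 4], [2], [5], [6]].
Step i=6: Q has 6 at row 1, column 3; remove that cell from P, ejecting 4. So w(6) = 4. P is now [[1, 3], [2], [5], [6]].
Step i=5: Q has 5 at row 1, column 2; remove that cell from P, ejecting 3. So w(5) = 3. P is now [[1], [2], [5], [6]].
Step i=4: Q has 4 at row 4, column 1; remove 6 from row 4 of P and reverse-bump: 6 enters row 3 and ejects 5; 5 enters row 2 and ejects 2; 2 enters row 1 and ejects 1. So w(4) = 1. P is now [[2], [5], [6]].
Step i=3: Q has 3 at row 3, column 1; remove 6 from row 3 of P and reverse-bump: 6 enters row 2 and ejects 5; 5 enters row 1 and ejects 2. So w(3) = 2. P is now [[5], [6]].
Step i=2: Q has 2 at row 2, column 1; remove 6 from row 2 of P and reverse-bump: 6 enters row 1 and ejects 5. So w(2) = 5. P is now [[6]].
Step i=1: Q has 1 at row 1, column 1; remove that cell from P, ejecting 6. So w(1) = 6. P is now [].

So w = 6 5 2 1 3 4 7.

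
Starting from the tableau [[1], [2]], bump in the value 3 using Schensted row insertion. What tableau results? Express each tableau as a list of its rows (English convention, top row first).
3 is larger than every entry of row 1, so it is appended to row 1. The new tableau is [[1, 3], [2]].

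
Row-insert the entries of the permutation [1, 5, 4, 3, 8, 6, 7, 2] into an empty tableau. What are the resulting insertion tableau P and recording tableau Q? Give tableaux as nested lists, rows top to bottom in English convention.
Insert each entry of the permutation into P by Schensted row insertion, recording in Q the position of each new cell.

Insert 1: appended to row 1. P = [[1]].
Insert 5: appended to row 1. P = [[1, 5]].
Insert 4: 4 bumps 5 from row 1; 5 starts row 2. P = [[1, 4], [5]].
Insert 3: 3 bumps 4 from row 1; 4 bumps 5 from row 2; 5 starts row 3. P = [[1, 3], [4], [5]].
Insert 8: appended to row 1. P = [[1, 3, 8], [4], [5]].
Insert 6: 6 bumps 8 from row 1; 8 appends to row 2. P = [[1, 3, 6], [4, 8], [5]].
Insert 7: appended to row 1. P = [[1, 3, 6, 7], [4, 8], [5]].
Insert 2: 2 bumps 3 from row 1; 3 bumps 4 from row 2; 4 bumps 5 from row 3; 5 starts row 4. P = [[1, 2, 6, 7], [3, 8], [4], [5]].

So P = [[1, 2, 6, 7], [3, 8], [4], [5]], Q = [[1, 2, 5, 7], [3, 6], [4], [8]].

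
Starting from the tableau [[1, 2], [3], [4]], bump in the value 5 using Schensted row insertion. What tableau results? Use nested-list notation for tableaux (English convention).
5 is larger than every entry of row 1, so it is appended to row 1. The new tableau is [[1, 2, 5], [3], [4]].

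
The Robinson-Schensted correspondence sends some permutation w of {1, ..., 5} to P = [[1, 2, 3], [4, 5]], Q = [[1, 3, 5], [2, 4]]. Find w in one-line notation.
Reverse the RSK construction: for i from n down to 1, find the cell of Q containing i, remove the entry at that cell from P, and reverse-bump it up through P; the value ejected from row 1 is w(i).

Step i=5: Q has 5 at row 1, column 3; remove that cell from P, ejecting 3. So w(5) = 3. P is now [[1, 2], [4, 5]].
Step i=4: Q has 4 at row 2, column 2; remove 5 from row 2 of P and reverse-bump: 5 enters row 1 and ejects 2. So w(4) = 2. P is now [[1, 5], [4]].
Step i=3: Q has 3 at row 1, column 2; remove that cell from P, ejecting 5. So w(3) = 5. P is now [[1], [4]].
Step i=2: Q has 2 at row 2, column 1; remove 4 from row 2 of P and reverse-bump: 4 enters row 1 and ejects 1. So w(2) = 1. P is now [[4]].
Step i=1: Q has 1 at row 1, column 1; remove that cell from P, ejecting 4. So w(1) = 4. P is now [].

So w = 4 1 5 2 3.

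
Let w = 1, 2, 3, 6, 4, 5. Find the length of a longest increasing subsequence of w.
5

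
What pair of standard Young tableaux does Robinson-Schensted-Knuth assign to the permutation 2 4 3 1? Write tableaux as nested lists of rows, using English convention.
P = [[1, 3], [2], [4]], Q = [[1, 2], [3], [4]]

Insert each entry of the permutation into P by Schensted row insertion, recording in Q the position of each new cell.

Insert 2: appended to row 1. P = [[2]], Q = [[1]].
Insert 4: appended to row 1. P = [[2, 4]], Q = [[1, 2]].
Insert 3: 3 bumps 4 from row 1; 4 starts row 2. P = [[2, 3], [4]], Q = [[1, 2], [3]].
Insert 1: 1 bumps 2 from row 1; 2 bumps 4 from row 2; 4 starts row 3. P = [[1, 3], [2], [4]], Q = [[1, 2], [3], [4]].

So P = [[1, 3], [2], [4]], Q = [[1, 2], [3], [4]].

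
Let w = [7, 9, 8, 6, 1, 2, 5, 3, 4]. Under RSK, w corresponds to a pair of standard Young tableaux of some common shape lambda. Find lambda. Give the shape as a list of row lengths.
Row-insert each entry into an empty tableau.

After inserting 7: P = [[7]].
After inserting 9: P = [[7, 9]].
After inserting 8: P = [[7, 8], [9]].
After inserting 6: P = [[6, 8], [7], [9]].
After inserting 1: P = [[1, 8], [6], [7], [9]].
After inserting 2: P = [[1, 2], [6, 8], [7], [9]].
After inserting 5: P = [[1, 2, 5], [6, 8], [7], [9]].
After inserting 3: P = [[1, 2, 3], [5, 8], [6], [7], [9]].
After inserting 4: P = [[1, 2, 3, 4], [5, 8], [6], [7], [9]].

The final insertion tableau P = [[1, 2, 3, 4], [5, 8], [6], [7], [9]] has shape [4, 2, 1, 1, 1].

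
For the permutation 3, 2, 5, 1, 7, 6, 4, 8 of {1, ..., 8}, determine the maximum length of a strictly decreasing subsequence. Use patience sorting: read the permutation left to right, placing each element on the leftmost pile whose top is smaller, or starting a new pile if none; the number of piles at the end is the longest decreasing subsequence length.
3: new pile. tops = [3]
2: new pile. tops = [3, 2]
5: onto pile 1 (replacing 3). tops = [5, 2]
1: new pile. tops = [5, 2, 1]
7: onto pile 1 (replacing 5). tops = [7, 2, 1]
6: onto pile 2 (replacing 2). tops = [7, 6, 1]
4: onto pile 3 (replacing 1). tops = [7, 6, 4]
8: onto pile 1 (replacing 7). tops = [8, 6, 4]

3 piles, so the longest decreasing subsequence has length 3.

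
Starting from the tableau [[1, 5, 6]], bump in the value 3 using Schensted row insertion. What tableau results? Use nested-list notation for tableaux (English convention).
[[1, 3, 6], [5]]

In row 1, 3 replaces 5 (the leftmost entry greater than 3); 5 is bumped to row 2. 5 starts a new row 2. The new tableau is [[1, 3, 6], [5]].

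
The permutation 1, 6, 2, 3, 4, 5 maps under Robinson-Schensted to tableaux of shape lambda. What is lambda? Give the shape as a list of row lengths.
Row-insert each entry into an empty tableau.

After inserting 1: P = [[1]].
After inserting 6: P = [[1, 6]].
After inserting 2: P = [[1, 2], [6]].
After inserting 3: P = [[1, 2, 3], [6]].
After inserting 4: P = [[1, 2, 3, 4], [6]].
After inserting 5: P = [[1, 2, 3, 4, 5], [6]].

The final insertion tableau P = [[1, 2, 3, 4, 5], [6]] has shape [5, 1].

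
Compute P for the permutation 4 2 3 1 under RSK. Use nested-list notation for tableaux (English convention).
Insert 4: appended to row 1. P = [[4]].
Insert 2: 2 bumps 4 from row 1; 4 starts row 2. P = [[2], [4]].
Insert 3: appended to row 1. P = [[2, 3], [4]].
Insert 1: 1 bumps 2 from row 1; 2 bumps 4 from row 2; 4 starts row 3. P = [[1, 3], [2], [4]].

So P = [[1, 3], [2], [4]].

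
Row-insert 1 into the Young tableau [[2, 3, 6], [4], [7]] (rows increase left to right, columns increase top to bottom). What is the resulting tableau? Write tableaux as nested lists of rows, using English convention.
[[1, 3, 6], [2], [4], [7]]

In row 1, 1 replaces 2 (the leftmost entry greater than 1); 2 is bumped to row 2. In row 2, 2 replaces 4 (the leftmost entry greater than 2); 4 is bumped to row 3. In row 3, 4 replaces 7 (the leftmost entry greater than 4); 7 is bumped to row 4. 7 starts a new row 4. The new tableau is [[1, 3, 6], [2], [4], [7]].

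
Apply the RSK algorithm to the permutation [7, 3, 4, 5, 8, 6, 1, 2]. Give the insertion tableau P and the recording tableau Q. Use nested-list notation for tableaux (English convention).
P = [[1, 2, 5, 6], [3, 4], [7, 8]], Q = [[1, 3, 4, 5], [2, 6], [7, 8]]

Insert each entry of the permutation into P by Schensted row insertion, recording in Q the position of each new cell.

After inserting 7: P = [[7]].
After inserting 3: P = [[3], [7]].
After inserting 4: P = [[3, 4], [7]].
After inserting 5: P = [[3, 4, 5], [7]].
After inserting 8: P = [[3, 4, 5, 8], [7]].
After inserting 6: P = [[3, 4, 5, 6], [7, 8]].
After inserting 1: P = [[1, 4, 5, 6], [3, 8], [7]].
After inserting 2: P = [[1, 2, 5, 6], [3, 4], [7, 8]].

So P = [[1, 2, 5, 6], [3, 4], [7, 8]], Q = [[1, 3, 4, 5], [2, 6], [7, 8]].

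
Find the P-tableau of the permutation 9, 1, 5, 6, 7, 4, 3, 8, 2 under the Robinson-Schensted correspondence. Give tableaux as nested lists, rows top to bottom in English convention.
P = [[1, 2, 6, 7, 8], [3], [4], [5], [9]]

Insert 9: appended to row 1. P = [[9]].
Insert 1: 1 bumps 9 from row 1; 9 starts row 2. P = [[1], [9]].
Insert 5: appended to row 1. P = [[1, 5], [9]].
Insert 6: appended to row 1. P = [[1, 5, 6], [9]].
Insert 7: appended to row 1. P = [[1, 5, 6, 7], [9]].
Insert 4: 4 bumps 5 from row 1; 5 bumps 9 from row 2; 9 starts row 3. P = [[1, 4, 6, 7], [5], [9]].
Insert 3: 3 bumps 4 from row 1; 4 bumps 5 from row 2; 5 bumps 9 from row 3; 9 starts row 4. P = [[1, 3, 6, 7], [4], [5], [9]].
Insert 8: appended to row 1. P = [[1, 3, 6, 7, 8], [4], [5], [9]].
Insert 2: 2 bumps 3 from row 1; 3 bumps 4 from row 2; 4 bumps 5 from row 3; 5 bumps 9 from row 4; 9 starts row 5. P = [[1, 2, 6, 7, 8], [3], [4], [5], [9]].

So P = [[1, 2, 6, 7, 8], [3], [4], [5], [9]].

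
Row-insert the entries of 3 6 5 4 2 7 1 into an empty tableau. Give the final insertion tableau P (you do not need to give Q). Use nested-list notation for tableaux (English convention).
After inserting 3: P = [[3]].
After inserting 6: P = [[3, 6]].
After inserting 5: P = [[3, 5], [6]].
After inserting 4: P = [[3, 4], [5], [6]].
After inserting 2: P = [[2, 4], [3], [5], [6]].
After inserting 7: P = [[2, 4, 7], [3], [5], [6]].
After inserting 1: P = [[1, 4, 7], [2], [3], [5], [6]].

So P = [[1, 4, 7], [2], [3], [5], [6]].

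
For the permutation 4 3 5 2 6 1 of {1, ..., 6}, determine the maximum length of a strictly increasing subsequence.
3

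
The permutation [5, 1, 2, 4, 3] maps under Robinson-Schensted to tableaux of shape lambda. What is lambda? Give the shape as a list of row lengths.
Row-insert each entry into an empty tableau.

After inserting 5: P = [[5]].
After inserting 1: P = [[1], [5]].
After inserting 2: P = [[1, 2], [5]].
After inserting 4: P = [[1, 2, 4], [5]].
After inserting 3: P = [[1, 2, 3], [4], [5]].

The final insertion tableau P = [[1, 2, 3], [4], [5]] has shape [3, 1, 1].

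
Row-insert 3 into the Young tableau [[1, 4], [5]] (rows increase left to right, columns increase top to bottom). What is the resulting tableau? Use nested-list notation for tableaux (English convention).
[[1, 3], [4], [5]]

In row 1, 3 replaces 4 (the leftmost entry greater than 3); 4 is bumped to row 2. In row 2, 4 replaces 5 (the leftmost entry greater than 4); 5 is bumped to row 3. 5 starts a new row 3. The new tableau is [[1, 3], [4], [5]].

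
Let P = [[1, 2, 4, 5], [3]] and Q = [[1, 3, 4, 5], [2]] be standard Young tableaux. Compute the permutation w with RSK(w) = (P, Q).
3 1 2 4 5

Reverse RSK: for i = n, n-1, ..., 1, locate i in Q, remove the corresponding corner cell from P, and reverse-bump its entry up through P; the value ejected from row 1 is w(i).

So w = 3 1 2 4 5.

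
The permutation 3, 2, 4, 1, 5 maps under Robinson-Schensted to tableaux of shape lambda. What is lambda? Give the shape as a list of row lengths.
[3, 1, 1]

Row-insert each entry into an empty tableau.

After inserting 3: P = [[3]].
After inserting 2: P = [[2], [3]].
After inserting 4: P = [[2, 4], [3]].
After inserting 1: P = [[1, 4], [2], [3]].
After inserting 5: P = [[1, 4, 5], [2], [3]].

The final insertion tableau P = [[1, 4, 5], [2], [3]] has shape [3, 1, 1].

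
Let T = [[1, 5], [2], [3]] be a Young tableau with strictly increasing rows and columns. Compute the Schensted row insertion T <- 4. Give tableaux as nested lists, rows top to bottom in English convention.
[[1, 4], [2, 5], [3]]

In row 1, 4 replaces 5 (the leftmost entry greater than 4); 5 is bumped to row 2. 5 is appended to row 2. The new tableau is [[1, 4], [2, 5], [3]].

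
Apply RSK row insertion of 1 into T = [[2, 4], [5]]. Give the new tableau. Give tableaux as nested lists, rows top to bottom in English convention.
In row 1, 1 replaces 2 (the leftmost entry greater than 1); 2 is bumped to row 2. In row 2, 2 replaces 5 (the leftmost entry greater than 2); 5 is bumped to row 3. 5 starts a new row 3. The new tableau is [[1, 4], [2], [5]].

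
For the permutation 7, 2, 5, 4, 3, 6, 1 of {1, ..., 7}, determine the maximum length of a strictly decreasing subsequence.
5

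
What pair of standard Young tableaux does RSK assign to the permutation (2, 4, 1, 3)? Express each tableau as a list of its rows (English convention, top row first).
P = [[1, 3], [2, 4]], Q = [[1, 2], [3, 4]]

Insert each entry of the permutation into P by Schensted row insertion, recording in Q the position of each new cell.

Insert 2: appended to row 1. P = [[2]], Q = [[1]].
Insert 4: appended to row 1. P = [[2, 4]], Q = [[1, 2]].
Insert 1: 1 bumps 2 from row 1; 2 starts row 2. P = [[1, 4], [2]], Q = [[1, 2], [3]].
Insert 3: 3 bumps 4 from row 1; 4 appends to row 2. P = [[1, 3], [2, 4]], Q = [[1, 2], [3, 4]].

So P = [[1, 3], [2, 4]], Q = [[1, 2], [3, 4]].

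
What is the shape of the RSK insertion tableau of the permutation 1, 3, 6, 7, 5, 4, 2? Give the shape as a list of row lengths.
RSK row insertion gives P = [[1, 2, 4, 7], [3], [5], [6]], which has shape [4, 1, 1, 1].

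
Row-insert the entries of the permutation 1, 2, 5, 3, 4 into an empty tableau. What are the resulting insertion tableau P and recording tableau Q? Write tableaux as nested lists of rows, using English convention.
P = [[1, 2, 3, 4], [5]], Q = [[1, 2, 3, 5], [4]]

Insert each entry of the permutation into P by Schensted row insertion, recording in Q the position of each new cell.

Insert 1: appended to row 1. P = [[1]], Q = [[1]].
Insert 2: appended to row 1. P = [[1, 2]], Q = [[1, 2]].
Insert 5: appended to row 1. P = [[1, 2, 5]], Q = [[1, 2, 3]].
Insert 3: 3 bumps 5 from row 1; 5 starts row 2. P = [[1, 2, 3], [5]], Q = [[1, 2, 3], [4]].
Insert 4: appended to row 1. P = [[1, 2, 3, 4], [5]], Q = [[1, 2, 3, 5], [4]].

So P = [[1, 2, 3, 4], [5]], Q = [[1, 2, 3, 5], [4]].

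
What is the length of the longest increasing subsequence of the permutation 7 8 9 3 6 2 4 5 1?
3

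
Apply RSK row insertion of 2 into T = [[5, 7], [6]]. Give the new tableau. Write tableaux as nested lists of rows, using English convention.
[[2, 7], [5], [6]]

In row 1, 2 replaces 5 (the leftmost entry greater than 2); 5 is bumped to row 2. In row 2, 5 replaces 6 (the leftmost entry greater than 5); 6 is bumped to row 3. 6 starts a new row 3. The new tableau is [[2, 7], [5], [6]].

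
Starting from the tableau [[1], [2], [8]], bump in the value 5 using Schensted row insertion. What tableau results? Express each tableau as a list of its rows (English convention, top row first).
5 is larger than every entry of row 1, so it is appended to row 1. The new tableau is [[1, 5], [2], [8]].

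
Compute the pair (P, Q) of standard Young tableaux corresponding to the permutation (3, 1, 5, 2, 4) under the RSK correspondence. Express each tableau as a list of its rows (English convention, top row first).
P = [[1, 2, 4], [3, 5]], Q = [[1, 3, 5], [2, 4]]

Insert each entry of the permutation into P by Schensted row insertion, recording in Q the position of each new cell.

Insert 3: appended to row 1. P = [[3]].
Insert 1: 1 bumps 3 from row 1; 3 starts row 2. P = [[1], [3]].
Insert 5: appended to row 1. P = [[1, 5], [3]].
Insert 2: 2 bumps 5 from row 1; 5 appends to row 2. P = [[1, 2], [3, 5]].
Insert 4: appended to row 1. P = [[1, 2, 4], [3, 5]].

So P = [[1, 2, 4], [3, 5]], Q = [[1, 3, 5], [2, 4]].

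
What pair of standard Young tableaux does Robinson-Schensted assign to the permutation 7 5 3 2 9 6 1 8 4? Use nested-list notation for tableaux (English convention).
Insert each entry of the permutation into P by Schensted row insertion, recording in Q the position of each new cell.

Insert 7: appended to row 1. P = [[7]], Q = [[1]].
Insert 5: 5 bumps 7 from row 1; 7 starts row 2. P = [[5], [7]], Q = [[1], [2]].
Insert 3: 3 bumps 5 from row 1; 5 bumps 7 from row 2; 7 starts row 3. P = [[3], [5], [7]], Q = [[1], [2], [3]].
Insert 2: 2 bumps 3 from row 1; 3 bumps 5 from row 2; 5 bumps 7 from row 3; 7 starts row 4. P = [[2], [3], [5], [7]], Q = [[1], [2], [3], [4]].
Insert 9: appended to row 1. P = [[2, 9], [3], [5], [7]], Q = [[1, 5], [2], [3], [4]].
Insert 6: 6 bumps 9 from row 1; 9 appends to row 2. P = [[2, 6], [3, 9], [5], [7]], Q = [[1, 5], [2, 6], [3], [4]].
Insert 1: 1 bumps 2 from row 1; 2 bumps 3 from row 2; 3 bumps 5 from row 3; 5 bumps 7 from row 4; 7 starts row 5. P = [[1, 6], [2, 9], [3], [5], [7]], Q = [[1, 5], [2, 6], [3], [4], [7]].
Insert 8: appended to row 1. P = [[1, 6, 8], [2, 9], [3], [5], [7]], Q = [[1, 5, 8], [2, 6], [3], [4], [7]].
Insert 4: 4 bumps 6 from row 1; 6 bumps 9 from row 2; 9 appends to row 3. P = [[1, 4, 8], [2, 6], [3, 9], [5], [7]], Q = [[1, 5, 8], [2, 6], [3, 9], [4], [7]].

So P = [[1, 4, 8], [2, 6], [3, 9], [5], [7]], Q = [[1, 5, 8], [2, 6], [3, 9], [4], [7]].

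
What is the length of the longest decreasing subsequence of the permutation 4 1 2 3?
2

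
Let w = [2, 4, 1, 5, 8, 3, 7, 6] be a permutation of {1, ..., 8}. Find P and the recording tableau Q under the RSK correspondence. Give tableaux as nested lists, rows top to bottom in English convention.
Insert each entry of the permutation into P by Schensted row insertion, recording in Q the position of each new cell.

After inserting 2: P = [[2]].
After inserting 4: P = [[2, 4]].
After inserting 1: P = [[1, 4], [2]].
After inserting 5: P = [[1, 4, 5], [2]].
After inserting 8: P = [[1, 4, 5, 8], [2]].
After inserting 3: P = [[1, 3, 5, 8], [2, 4]].
After inserting 7: P = [[1, 3, 5, 7], [2, 4, 8]].
After inserting 6: P = [[1, 3, 5, 6], [2, 4, 7], [8]].

So P = [[1, 3, 5, 6], [2, 4, 7], [8]], Q = [[1, 2, 4, 5], [3, 6, 7], [8]].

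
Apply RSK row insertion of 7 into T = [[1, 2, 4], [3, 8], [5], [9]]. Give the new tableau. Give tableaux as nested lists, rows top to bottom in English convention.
[[1, 2, 4, 7], [3, 8], [5], [9]]

7 is larger than every entry of row 1, so it is appended to row 1. The new tableau is [[1, 2, 4, 7], [3, 8], [5], [9]].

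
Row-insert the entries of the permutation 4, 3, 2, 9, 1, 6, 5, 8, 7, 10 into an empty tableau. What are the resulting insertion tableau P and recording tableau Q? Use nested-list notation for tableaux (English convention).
P = [[1, 5, 7, 10], [2, 6, 8], [3, 9], [4]], Q = [[1, 4, 8, 10], [2, 6, 9], [3, 7], [5]]

Insert each entry of the permutation into P by Schensted row insertion, recording in Q the position of each new cell.

Insert 4: appended to row 1. P = [[4]].
Insert 3: 3 bumps 4 from row 1; 4 starts row 2. P = [[3], [4]].
Insert 2: 2 bumps 3 from row 1; 3 bumps 4 from row 2; 4 starts row 3. P = [[2], [3], [4]].
Insert 9: appended to row 1. P = [[2, 9], [3], [4]].
Insert 1: 1 bumps 2 from row 1; 2 bumps 3 from row 2; 3 bumps 4 from row 3; 4 starts row 4. P = [[1, 9], [2], [3], [4]].
Insert 6: 6 bumps 9 from row 1; 9 appends to row 2. P = [[1, 6], [2, 9], [3], [4]].
Insert 5: 5 bumps 6 from row 1; 6 bumps 9 from row 2; 9 appends to row 3. P = [[1, 5], [2, 6], [3, 9], [4]].
Insert 8: appended to row 1. P = [[1, 5, 8], [2, 6], [3, 9], [4]].
Insert 7: 7 bumps 8 from row 1; 8 appends to row 2. P = [[1, 5, 7], [2, 6, 8], [3, 9], [4]].
Insert 10: appended to row 1. P = [[1, 5, 7, 10], [2, 6, 8], [3, 9], [4]].

So P = [[1, 5, 7, 10], [2, 6, 8], [3, 9], [4]], Q = [[1, 4, 8, 10], [2, 6, 9], [3, 7], [5]].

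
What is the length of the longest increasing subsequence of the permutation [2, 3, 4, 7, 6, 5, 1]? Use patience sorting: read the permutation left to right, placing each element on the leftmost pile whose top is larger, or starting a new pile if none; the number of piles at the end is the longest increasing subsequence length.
2: new pile. tops = [2]
3: new pile. tops = [2, 3]
4: new pile. tops = [2, 3, 4]
7: new pile. tops = [2, 3, 4, 7]
6: onto pile 4 (replacing 7). tops = [2, 3, 4, 6]
5: onto pile 4 (replacing 6). tops = [2, 3, 4, 5]
1: onto pile 1 (replacing 2). tops = [1, 3, 4, 5]

4 piles, so the longest increasing subsequence has length 4.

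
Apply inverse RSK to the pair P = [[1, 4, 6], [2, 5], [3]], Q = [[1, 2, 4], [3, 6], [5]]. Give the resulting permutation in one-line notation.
3 5 2 6 1 4

Reverse the RSK construction: for i from n down to 1, find the cell of Q containing i, remove the entry at that cell from P, and reverse-bump it up through P; the value ejected from row 1 is w(i).

Step i=6: Q has 6 at row 2, column 2; remove 5 from row 2 of P and reverse-bump: 5 enters row 1 and ejects 4. So w(6) = 4. P is now [[1, 5, 6], [2], [3]].
Step i=5: Q has 5 at row 3, column 1; remove 3 from row 3 of P and reverse-bump: 3 enters row 2 and ejects 2; 2 enters row 1 and ejects 1. So w(5) = 1. P is now [[2, 5, 6], [3]].
Step i=4: Q has 4 at row 1, column 3; remove that cell from P, ejecting 6. So w(4) = 6. P is now [[2, 5], [3]].
Step i=3: Q has 3 at row 2, column 1; remove 3 from row 2 of P and reverse-bump: 3 enters row 1 and ejects 2. So w(3) = 2. P is now [[3, 5]].
Step i=2: Q has 2 at row 1, column 2; remove that cell from P, ejecting 5. So w(2) = 5. P is now [[3]].
Step i=1: Q has 1 at row 1, column 1; remove that cell from P, ejecting 3. So w(1) = 3. P is now [].

So w = 3 5 2 6 1 4.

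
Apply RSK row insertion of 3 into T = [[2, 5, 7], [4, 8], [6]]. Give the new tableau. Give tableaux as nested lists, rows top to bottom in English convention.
[[2, 3, 7], [4, 5], [6, 8]]

In row 1, 3 replaces 5 (the leftmost entry greater than 3); 5 is bumped to row 2. In row 2, 5 replaces 8 (the leftmost entry greater than 5); 8 is bumped to row 3. 8 is appended to row 3. The new tableau is [[2, 3, 7], [4, 5], [6, 8]].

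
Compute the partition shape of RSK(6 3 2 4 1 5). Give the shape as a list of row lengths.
Row-insert each entry into an empty tableau.

After inserting 6: P = [[6]].
After inserting 3: P = [[3], [6]].
After inserting 2: P = [[2], [3], [6]].
After inserting 4: P = [[2, 4], [3], [6]].
After inserting 1: P = [[1, 4], [2], [3], [6]].
After inserting 5: P = [[1, 4, 5], [2], [3], [6]].

The final insertion tableau P = [[1, 4, 5], [2], [3], [6]] has shape [3, 1, 1, 1].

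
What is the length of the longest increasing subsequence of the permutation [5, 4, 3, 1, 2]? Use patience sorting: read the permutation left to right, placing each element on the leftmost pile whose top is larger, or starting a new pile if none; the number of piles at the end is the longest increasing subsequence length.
2

5: new pile. tops = [5]
4: onto pile 1 (replacing 5). tops = [4]
3: onto pile 1 (replacing 4). tops = [3]
1: onto pile 1 (replacing 3). tops = [1]
2: new pile. tops = [1, 2]

2 piles, so the longest increasing subsequence has length 2.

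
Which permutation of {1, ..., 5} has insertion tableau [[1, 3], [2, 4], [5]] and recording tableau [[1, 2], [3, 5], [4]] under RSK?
Reverse RSK: for i = n, n-1, ..., 1, locate i in Q, remove the corresponding corner cell from P, and reverse-bump its entry up through P; the value ejected from row 1 is w(i).

So w = 2 5 4 1 3.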